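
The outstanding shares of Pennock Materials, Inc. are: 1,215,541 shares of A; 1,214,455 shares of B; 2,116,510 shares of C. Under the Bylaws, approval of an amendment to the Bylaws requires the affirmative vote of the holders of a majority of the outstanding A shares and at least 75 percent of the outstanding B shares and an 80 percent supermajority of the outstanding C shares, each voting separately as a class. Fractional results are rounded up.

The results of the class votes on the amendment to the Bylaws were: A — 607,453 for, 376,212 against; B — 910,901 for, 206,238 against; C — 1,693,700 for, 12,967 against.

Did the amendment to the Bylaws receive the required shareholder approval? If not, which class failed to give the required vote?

Not approved — the A shares did not give the required vote.

A: a majority of 1215541 is 607771; 607,771 required, 607,453 in favor — not approved.
B: 3/4 of 1214455 = 910841.25, rounded up to 910842; 910,842 required, 910,901 in favor — approved.
C: 4/5 of 2116510 = 1693208; 1,693,208 required, 1,693,700 in favor — approved.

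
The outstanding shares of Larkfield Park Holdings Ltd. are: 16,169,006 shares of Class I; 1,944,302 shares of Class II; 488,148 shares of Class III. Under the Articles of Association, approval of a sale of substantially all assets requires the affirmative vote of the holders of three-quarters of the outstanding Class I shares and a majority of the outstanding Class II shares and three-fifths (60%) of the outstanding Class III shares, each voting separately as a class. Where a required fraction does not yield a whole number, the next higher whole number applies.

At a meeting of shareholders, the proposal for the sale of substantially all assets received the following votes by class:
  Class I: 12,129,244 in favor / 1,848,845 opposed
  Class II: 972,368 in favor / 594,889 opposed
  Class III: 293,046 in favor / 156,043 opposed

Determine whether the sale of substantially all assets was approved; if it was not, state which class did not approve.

Approved — every class gave the required vote.

Class I: 3/4 of 16169006 = 12126754.50, rounded up to 12126755; 12,126,755 required, 12,129,244 in favor — approved.
Class II: a majority of 1944302 is 972152; 972,152 required, 972,368 in favor — approved.
Class III: 3/5 of 488148 = 292888.80, rounded up to 292889; 292,889 required, 293,046 in favor — approved.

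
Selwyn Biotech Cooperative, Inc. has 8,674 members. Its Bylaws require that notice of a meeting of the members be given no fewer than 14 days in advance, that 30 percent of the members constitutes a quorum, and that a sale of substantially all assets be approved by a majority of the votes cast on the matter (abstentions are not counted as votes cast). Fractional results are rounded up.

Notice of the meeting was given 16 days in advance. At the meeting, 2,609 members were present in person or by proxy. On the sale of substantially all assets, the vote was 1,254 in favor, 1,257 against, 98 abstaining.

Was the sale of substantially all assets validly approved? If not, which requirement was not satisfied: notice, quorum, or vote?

Invalid — vote requirement not satisfied.

Notice: 16 days given; 14 required. Satisfied.
Quorum: 30% of 8,674 = 2,602.20, rounded up to 2,603; 2,609 present. Satisfied.
Vote: requires a majority of the votes cast (2,609 − 98 abstaining = 2,511); a majority of 2511 is 1256, so 1,256 needed; 1,254 in favor. Not satisfied.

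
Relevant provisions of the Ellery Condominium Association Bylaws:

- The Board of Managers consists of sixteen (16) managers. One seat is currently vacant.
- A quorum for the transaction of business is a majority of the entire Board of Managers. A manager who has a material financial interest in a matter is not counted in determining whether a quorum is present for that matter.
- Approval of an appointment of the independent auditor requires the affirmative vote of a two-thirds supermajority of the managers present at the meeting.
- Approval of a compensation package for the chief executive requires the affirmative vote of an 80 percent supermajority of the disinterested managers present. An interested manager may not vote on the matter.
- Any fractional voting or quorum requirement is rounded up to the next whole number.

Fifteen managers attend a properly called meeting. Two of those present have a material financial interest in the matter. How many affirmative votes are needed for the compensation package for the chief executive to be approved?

11

The compensation package for the chief executive requires four-fifths of the disinterested managers present (15 − 2 = 13).
4/5 of 13 = 10.40, rounded up to 11.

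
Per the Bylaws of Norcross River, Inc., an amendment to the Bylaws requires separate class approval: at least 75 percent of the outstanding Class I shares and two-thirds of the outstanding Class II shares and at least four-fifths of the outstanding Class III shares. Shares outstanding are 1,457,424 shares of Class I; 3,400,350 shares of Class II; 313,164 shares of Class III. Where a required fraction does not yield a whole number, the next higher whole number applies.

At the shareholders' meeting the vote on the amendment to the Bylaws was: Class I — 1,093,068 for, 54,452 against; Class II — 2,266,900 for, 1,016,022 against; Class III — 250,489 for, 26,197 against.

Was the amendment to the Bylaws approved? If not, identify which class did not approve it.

Class I: 3/4 of 1457424 = 1093068; 1,093,068 required, 1,093,068 in favor — approved.
Class II: 2/3 of 3400350 = 2266900; 2,266,900 required, 2,266,900 in favor — approved.
Class III: 4/5 of 313164 = 250531.20, rounded up to 250532; 250,532 required, 250,489 in favor — not approved.

Not approved — the Class III shares did not give the required vote.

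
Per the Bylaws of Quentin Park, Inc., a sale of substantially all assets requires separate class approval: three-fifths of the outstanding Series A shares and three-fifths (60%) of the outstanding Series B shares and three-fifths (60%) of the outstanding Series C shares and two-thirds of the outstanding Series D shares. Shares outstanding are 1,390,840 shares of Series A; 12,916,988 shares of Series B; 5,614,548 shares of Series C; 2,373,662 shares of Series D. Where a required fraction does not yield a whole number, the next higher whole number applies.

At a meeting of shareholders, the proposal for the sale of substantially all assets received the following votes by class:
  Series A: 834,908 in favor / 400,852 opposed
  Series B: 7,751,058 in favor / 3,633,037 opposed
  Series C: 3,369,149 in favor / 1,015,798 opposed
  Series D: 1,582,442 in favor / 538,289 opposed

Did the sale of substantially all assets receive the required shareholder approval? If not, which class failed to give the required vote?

Series A: 3/5 of 1390840 = 834504; 834,504 required, 834,908 in favor — approved.
Series B: 3/5 of 12916988 = 7750192.80, rounded up to 7750193; 7,750,193 required, 7,751,058 in favor — approved.
Series C: 3/5 of 5614548 = 3368728.80, rounded up to 3368729; 3,368,729 required, 3,369,149 in favor — approved.
Series D: 2/3 of 2373662 = 1582441.33, rounded up to 1582442; 1,582,442 required, 1,582,442 in favor — approved.

Approved — every class gave the required vote.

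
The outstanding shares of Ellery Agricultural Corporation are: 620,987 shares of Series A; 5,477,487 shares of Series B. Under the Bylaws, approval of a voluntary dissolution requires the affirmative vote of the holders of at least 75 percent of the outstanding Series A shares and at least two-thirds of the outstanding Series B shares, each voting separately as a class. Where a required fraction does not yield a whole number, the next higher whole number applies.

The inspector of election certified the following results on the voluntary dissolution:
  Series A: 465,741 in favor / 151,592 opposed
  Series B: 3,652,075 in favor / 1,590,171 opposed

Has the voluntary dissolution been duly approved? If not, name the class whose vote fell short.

Series A: 3/4 of 620987 = 465740.25, rounded up to 465741; 465,741 required, 465,741 in favor — approved.
Series B: 2/3 of 5477487 = 3651658; 3,651,658 required, 3,652,075 in favor — approved.

Approved — every class gave the required vote.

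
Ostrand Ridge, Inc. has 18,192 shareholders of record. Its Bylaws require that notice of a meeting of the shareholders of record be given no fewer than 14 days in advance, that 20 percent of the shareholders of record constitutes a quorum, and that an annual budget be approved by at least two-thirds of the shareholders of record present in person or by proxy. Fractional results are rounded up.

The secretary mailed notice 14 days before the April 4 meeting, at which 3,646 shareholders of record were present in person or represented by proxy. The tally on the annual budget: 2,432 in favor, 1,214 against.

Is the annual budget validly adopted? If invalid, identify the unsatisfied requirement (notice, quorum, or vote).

Notice: 14 days given; 14 required. Satisfied.
Quorum: 20% of 18,192 = 3,638.40, rounded up to 3,639; 3,646 present. Satisfied.
Vote: requires two-thirds of those present (3,646); 2/3 of 3646 = 2430.67, rounded up to 2431, so 2,431 needed; 2,432 in favor. Satisfied.

Valid — all requirements satisfied.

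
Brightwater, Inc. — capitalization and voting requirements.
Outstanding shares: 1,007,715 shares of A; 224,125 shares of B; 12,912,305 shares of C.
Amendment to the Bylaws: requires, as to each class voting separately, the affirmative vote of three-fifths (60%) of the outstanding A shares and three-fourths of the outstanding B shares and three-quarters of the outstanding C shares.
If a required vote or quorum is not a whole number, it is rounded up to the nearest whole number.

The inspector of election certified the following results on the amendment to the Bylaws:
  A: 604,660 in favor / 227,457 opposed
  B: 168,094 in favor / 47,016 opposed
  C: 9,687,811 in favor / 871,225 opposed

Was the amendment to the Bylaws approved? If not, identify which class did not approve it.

Approved — every class gave the required vote.

A: 3/5 of 1007715 = 604629; 604,629 required, 604,660 in favor — approved.
B: 3/4 of 224125 = 168093.75, rounded up to 168094; 168,094 required, 168,094 in favor — approved.
C: 3/4 of 12912305 = 9684228.75, rounded up to 9684229; 9,684,229 required, 9,687,811 in favor — approved.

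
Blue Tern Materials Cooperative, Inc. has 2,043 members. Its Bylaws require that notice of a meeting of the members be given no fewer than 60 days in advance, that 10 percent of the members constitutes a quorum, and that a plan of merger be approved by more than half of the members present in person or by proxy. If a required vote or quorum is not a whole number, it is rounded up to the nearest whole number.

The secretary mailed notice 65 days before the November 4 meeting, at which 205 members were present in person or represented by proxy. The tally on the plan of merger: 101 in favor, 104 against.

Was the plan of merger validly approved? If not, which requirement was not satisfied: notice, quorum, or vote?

Invalid — vote requirement not satisfied.

Notice: 65 days given; 60 required. Satisfied.
Quorum: 10% of 2,043 = 204.30, rounded up to 205; 205 present. Satisfied.
Vote: requires a majority of those present (205); a majority of 205 is 103, so 103 needed; 101 in favor. Not satisfied.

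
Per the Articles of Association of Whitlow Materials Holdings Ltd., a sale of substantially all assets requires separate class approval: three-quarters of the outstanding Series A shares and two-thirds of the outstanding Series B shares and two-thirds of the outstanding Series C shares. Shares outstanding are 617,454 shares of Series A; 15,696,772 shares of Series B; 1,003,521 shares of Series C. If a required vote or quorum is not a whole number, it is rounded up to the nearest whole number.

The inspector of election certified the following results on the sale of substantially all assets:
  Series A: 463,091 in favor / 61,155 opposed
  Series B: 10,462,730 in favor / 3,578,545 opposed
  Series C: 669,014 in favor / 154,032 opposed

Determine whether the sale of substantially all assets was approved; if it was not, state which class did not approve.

Series A: 3/4 of 617454 = 463090.50, rounded up to 463091; 463,091 required, 463,091 in favor — approved.
Series B: 2/3 of 15696772 = 10464514.67, rounded up to 10464515; 10,464,515 required, 10,462,730 in favor — not approved.
Series C: 2/3 of 1003521 = 669014; 669,014 required, 669,014 in favor — approved.

Not approved — the Series B shares did not give the required vote.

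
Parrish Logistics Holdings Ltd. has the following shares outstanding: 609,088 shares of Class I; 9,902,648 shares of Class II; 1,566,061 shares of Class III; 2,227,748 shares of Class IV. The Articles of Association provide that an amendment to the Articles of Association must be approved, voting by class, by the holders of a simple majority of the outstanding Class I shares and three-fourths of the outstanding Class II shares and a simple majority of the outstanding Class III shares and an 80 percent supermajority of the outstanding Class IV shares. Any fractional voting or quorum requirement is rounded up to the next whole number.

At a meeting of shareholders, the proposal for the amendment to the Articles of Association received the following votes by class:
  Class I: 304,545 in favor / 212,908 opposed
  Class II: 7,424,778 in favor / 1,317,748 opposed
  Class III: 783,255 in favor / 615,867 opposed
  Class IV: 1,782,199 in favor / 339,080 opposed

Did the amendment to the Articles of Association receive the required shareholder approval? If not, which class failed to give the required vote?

Not approved — the Class II shares did not give the required vote.

Class I: a majority of 609088 is 304545; 304,545 required, 304,545 in favor — approved.
Class II: 3/4 of 9902648 = 7426986; 7,426,986 required, 7,424,778 in favor — not approved.
Class III: a majority of 1566061 is 783031; 783,031 required, 783,255 in favor — approved.
Class IV: 4/5 of 2227748 = 1782198.40, rounded up to 1782199; 1,782,199 required, 1,782,199 in favor — approved.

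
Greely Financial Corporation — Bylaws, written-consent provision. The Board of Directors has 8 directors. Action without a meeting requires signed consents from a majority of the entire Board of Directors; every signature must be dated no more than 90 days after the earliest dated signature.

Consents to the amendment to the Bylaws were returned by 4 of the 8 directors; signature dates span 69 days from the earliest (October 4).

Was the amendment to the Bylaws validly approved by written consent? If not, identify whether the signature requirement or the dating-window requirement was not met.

Signatures required: a majority of 8 — a majority of 8 is 5, so 5 needed; 4 signed. Insufficient.
Dating window: the latest signature is 69 days after the earliest; the limit is 90 days. Within the window.

Not effective — insufficient signatures.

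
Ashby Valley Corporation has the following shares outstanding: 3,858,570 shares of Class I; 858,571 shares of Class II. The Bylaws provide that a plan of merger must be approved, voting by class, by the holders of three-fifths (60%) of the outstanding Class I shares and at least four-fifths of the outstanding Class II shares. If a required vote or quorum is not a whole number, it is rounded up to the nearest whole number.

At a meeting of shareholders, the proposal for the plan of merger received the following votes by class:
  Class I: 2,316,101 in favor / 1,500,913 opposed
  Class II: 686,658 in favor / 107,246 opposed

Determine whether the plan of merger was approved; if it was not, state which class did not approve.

Not approved — the Class II shares did not give the required vote.

Class I: 3/5 of 3858570 = 2315142; 2,315,142 required, 2,316,101 in favor — approved.
Class II: 4/5 of 858571 = 686856.80, rounded up to 686857; 686,857 required, 686,658 in favor — not approved.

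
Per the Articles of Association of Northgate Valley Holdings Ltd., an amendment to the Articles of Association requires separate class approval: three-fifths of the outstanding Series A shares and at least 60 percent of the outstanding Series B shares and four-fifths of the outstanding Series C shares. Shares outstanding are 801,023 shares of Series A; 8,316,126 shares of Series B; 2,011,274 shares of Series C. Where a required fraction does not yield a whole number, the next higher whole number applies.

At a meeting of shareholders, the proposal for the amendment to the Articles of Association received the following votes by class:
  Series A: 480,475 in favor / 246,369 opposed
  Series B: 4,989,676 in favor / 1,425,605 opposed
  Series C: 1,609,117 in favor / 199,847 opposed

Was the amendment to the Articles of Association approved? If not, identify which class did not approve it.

Series A: 3/5 of 801023 = 480613.80, rounded up to 480614; 480,614 required, 480,475 in favor — not approved.
Series B: 3/5 of 8316126 = 4989675.60, rounded up to 4989676; 4,989,676 required, 4,989,676 in favor — approved.
Series C: 4/5 of 2011274 = 1609019.20, rounded up to 1609020; 1,609,020 required, 1,609,117 in favor — approved.

Not approved — the Series A shares did not give the required vote.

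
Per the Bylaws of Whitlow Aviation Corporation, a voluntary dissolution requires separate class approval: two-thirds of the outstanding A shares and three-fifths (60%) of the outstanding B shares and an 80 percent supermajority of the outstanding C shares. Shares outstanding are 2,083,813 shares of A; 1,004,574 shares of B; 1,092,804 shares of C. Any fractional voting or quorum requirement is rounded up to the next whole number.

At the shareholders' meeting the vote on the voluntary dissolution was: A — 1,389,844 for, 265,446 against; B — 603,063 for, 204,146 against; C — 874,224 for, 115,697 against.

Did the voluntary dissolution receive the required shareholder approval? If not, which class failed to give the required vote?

Not approved — the C shares did not give the required vote.

A: 2/3 of 2083813 = 1389208.67, rounded up to 1389209; 1,389,209 required, 1,389,844 in favor — approved.
B: 3/5 of 1004574 = 602744.40, rounded up to 602745; 602,745 required, 603,063 in favor — approved.
C: 4/5 of 1092804 = 874243.20, rounded up to 874244; 874,244 required, 874,224 in favor — not approved.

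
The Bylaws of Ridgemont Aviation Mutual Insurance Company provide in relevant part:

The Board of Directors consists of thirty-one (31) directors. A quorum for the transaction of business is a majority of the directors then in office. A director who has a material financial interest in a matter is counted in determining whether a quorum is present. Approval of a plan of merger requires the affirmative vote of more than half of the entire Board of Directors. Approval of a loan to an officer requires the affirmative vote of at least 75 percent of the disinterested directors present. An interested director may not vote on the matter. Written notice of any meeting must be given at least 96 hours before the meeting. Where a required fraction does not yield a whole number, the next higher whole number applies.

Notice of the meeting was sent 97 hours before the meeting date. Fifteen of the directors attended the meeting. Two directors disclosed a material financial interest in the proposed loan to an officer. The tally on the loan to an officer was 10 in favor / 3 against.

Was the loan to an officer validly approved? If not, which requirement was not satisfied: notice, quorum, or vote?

Notice: 97 hours given; 96 required (97 ≥ 96). Satisfied.
Quorum: 15 present (interested directors count toward quorum); quorum is 16. Not satisfied.
Vote: the loan to an officer requires three-fourths of the disinterested directors present (15 − 2 = 13). 3/4 of 13 = 9.75, rounded up to 10, so 10 affirmative votes are needed; 10 voted in favor. Satisfied. (Moot — without a quorum no business can be validly transacted.)

Invalid — quorum requirement not satisfied.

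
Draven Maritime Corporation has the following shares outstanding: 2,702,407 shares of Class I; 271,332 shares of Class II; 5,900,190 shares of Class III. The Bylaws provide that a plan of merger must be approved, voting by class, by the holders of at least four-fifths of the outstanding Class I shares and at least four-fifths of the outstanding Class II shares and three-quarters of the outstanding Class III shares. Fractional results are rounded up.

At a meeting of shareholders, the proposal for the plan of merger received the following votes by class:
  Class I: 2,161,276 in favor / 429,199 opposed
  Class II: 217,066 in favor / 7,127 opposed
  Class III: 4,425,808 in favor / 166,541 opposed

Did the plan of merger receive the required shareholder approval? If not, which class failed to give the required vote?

Not approved — the Class I shares did not give the required vote.

Class I: 4/5 of 2702407 = 2161925.60, rounded up to 2161926; 2,161,926 required, 2,161,276 in favor — not approved.
Class II: 4/5 of 271332 = 217065.60, rounded up to 217066; 217,066 required, 217,066 in favor — approved.
Class III: 3/4 of 5900190 = 4425142.50, rounded up to 4425143; 4,425,143 required, 4,425,808 in favor — approved.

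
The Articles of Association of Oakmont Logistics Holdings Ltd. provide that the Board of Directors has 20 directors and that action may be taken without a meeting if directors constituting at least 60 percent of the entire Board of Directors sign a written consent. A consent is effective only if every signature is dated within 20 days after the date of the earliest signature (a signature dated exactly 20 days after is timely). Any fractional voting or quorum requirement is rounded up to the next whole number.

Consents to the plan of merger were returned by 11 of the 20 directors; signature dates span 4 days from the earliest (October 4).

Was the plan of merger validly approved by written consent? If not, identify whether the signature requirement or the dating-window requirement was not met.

Signatures required: at least 60 percent of 20 — 3/5 of 20 = 12, so 12 needed; 11 signed. Insufficient.
Dating window: the latest signature is 4 days after the earliest; the limit is 20 days. Within the window.

Not effective — insufficient signatures.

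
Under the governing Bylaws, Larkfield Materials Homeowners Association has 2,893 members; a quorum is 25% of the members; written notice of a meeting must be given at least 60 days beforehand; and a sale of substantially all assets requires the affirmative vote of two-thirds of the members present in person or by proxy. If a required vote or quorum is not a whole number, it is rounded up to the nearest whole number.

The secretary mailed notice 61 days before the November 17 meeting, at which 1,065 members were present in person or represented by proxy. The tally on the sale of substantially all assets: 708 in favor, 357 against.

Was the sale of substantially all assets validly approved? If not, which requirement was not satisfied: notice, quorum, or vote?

Notice: 61 days given; 60 required. Satisfied.
Quorum: 25% of 2,893 = 723.25, rounded up to 724; 1,065 present. Satisfied.
Vote: requires two-thirds of those present (1,065); 2/3 of 1065 = 710, so 710 needed; 708 in favor. Not satisfied.

Invalid — vote requirement not satisfied.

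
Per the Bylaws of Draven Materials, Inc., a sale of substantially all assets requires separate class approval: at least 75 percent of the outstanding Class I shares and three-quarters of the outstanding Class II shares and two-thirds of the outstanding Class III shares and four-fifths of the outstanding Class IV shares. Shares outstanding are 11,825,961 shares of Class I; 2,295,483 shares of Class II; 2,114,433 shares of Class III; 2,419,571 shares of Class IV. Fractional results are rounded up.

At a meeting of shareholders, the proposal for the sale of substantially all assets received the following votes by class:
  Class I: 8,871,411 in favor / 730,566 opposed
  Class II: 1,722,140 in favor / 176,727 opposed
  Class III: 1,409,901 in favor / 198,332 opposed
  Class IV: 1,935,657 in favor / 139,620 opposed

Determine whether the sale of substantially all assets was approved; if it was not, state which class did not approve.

Approved — every class gave the required vote.

Class I: 3/4 of 11825961 = 8869470.75, rounded up to 8869471; 8,869,471 required, 8,871,411 in favor — approved.
Class II: 3/4 of 2295483 = 1721612.25, rounded up to 1721613; 1,721,613 required, 1,722,140 in favor — approved.
Class III: 2/3 of 2114433 = 1409622; 1,409,622 required, 1,409,901 in favor — approved.
Class IV: 4/5 of 2419571 = 1935656.80, rounded up to 1935657; 1,935,657 required, 1,935,657 in favor — approved.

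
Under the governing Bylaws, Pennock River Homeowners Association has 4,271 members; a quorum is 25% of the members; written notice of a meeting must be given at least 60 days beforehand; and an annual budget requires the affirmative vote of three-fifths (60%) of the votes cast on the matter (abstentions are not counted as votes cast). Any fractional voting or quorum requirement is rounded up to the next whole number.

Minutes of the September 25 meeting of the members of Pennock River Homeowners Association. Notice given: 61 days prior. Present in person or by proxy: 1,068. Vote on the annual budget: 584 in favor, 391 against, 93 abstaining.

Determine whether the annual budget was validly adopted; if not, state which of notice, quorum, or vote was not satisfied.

Invalid — vote requirement not satisfied.

Notice: 61 days given; 60 required. Satisfied.
Quorum: 25% of 4,271 = 1,067.75, rounded up to 1,068; 1,068 present. Satisfied.
Vote: requires three-fifths of the votes cast (1,068 − 93 abstaining = 975); 3/5 of 975 = 585, so 585 needed; 584 in favor. Not satisfied.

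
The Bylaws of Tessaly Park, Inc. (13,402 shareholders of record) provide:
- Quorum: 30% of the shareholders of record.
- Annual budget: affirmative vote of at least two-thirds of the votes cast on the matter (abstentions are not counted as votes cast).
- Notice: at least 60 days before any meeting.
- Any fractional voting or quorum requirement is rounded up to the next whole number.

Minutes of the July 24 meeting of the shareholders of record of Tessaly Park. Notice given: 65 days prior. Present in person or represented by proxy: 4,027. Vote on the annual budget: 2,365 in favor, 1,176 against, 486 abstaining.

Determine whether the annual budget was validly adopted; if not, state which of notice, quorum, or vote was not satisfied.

Notice: 65 days given; 60 required. Satisfied.
Quorum: 30% of 13,402 = 4,020.60, rounded up to 4,021; 4,027 present. Satisfied.
Vote: requires two-thirds of the votes cast (4,027 − 486 abstaining = 3,541); 2/3 of 3541 = 2360.67, rounded up to 2361, so 2,361 needed; 2,365 in favor. Satisfied.

Valid — all requirements satisfied.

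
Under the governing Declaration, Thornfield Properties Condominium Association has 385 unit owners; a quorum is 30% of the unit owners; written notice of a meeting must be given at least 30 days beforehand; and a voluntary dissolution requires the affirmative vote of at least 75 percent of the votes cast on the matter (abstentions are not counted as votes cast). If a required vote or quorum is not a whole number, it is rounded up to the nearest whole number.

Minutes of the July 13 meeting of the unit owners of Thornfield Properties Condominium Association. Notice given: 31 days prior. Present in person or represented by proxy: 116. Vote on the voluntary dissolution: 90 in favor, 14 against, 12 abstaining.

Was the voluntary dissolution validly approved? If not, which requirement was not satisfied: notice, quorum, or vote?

Valid — all requirements satisfied.

Notice: 31 days given; 30 required. Satisfied.
Quorum: 30% of 385 = 115.50, rounded up to 116; 116 present. Satisfied.
Vote: requires three-fourths of the votes cast (116 − 12 abstaining = 104); 3/4 of 104 = 78, so 78 needed; 90 in favor. Satisfied.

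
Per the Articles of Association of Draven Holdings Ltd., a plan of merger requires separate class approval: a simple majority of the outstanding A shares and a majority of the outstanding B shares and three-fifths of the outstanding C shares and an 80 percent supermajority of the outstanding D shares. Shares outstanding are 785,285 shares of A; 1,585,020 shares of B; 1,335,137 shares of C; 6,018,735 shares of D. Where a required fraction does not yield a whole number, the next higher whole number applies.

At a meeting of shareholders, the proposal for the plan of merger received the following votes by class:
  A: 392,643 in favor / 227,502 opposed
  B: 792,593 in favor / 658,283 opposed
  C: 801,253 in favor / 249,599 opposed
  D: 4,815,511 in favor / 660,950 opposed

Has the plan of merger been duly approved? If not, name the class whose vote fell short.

A: a majority of 785285 is 392643; 392,643 required, 392,643 in favor — approved.
B: a majority of 1585020 is 792511; 792,511 required, 792,593 in favor — approved.
C: 3/5 of 1335137 = 801082.20, rounded up to 801083; 801,083 required, 801,253 in favor — approved.
D: 4/5 of 6018735 = 4814988; 4,814,988 required, 4,815,511 in favor — approved.

Approved — every class gave the required vote.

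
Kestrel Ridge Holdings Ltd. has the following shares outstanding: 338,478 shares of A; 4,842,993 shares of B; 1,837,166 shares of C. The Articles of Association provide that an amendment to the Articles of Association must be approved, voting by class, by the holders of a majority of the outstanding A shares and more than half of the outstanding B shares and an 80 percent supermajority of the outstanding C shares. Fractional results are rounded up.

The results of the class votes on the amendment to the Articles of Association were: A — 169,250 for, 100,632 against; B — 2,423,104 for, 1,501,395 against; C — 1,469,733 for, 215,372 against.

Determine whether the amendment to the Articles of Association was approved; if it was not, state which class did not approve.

A: a majority of 338478 is 169240; 169,240 required, 169,250 in favor — approved.
B: a majority of 4842993 is 2421497; 2,421,497 required, 2,423,104 in favor — approved.
C: 4/5 of 1837166 = 1469732.80, rounded up to 1469733; 1,469,733 required, 1,469,733 in favor — approved.

Approved — every class gave the required vote.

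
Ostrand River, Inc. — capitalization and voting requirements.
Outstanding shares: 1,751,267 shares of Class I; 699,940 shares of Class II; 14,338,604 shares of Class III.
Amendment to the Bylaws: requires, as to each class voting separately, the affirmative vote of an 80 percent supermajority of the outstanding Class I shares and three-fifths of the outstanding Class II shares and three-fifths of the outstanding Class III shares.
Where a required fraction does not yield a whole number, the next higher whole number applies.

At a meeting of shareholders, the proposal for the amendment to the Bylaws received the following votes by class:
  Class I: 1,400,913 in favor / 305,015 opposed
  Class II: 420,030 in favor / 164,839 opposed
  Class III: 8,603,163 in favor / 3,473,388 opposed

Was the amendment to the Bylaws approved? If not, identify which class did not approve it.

Not approved — the Class I shares did not give the required vote.

Class I: 4/5 of 1751267 = 1401013.60, rounded up to 1401014; 1,401,014 required, 1,400,913 in favor — not approved.
Class II: 3/5 of 699940 = 419964; 419,964 required, 420,030 in favor — approved.
Class III: 3/5 of 14338604 = 8603162.40, rounded up to 8603163; 8,603,163 required, 8,603,163 in favor — approved.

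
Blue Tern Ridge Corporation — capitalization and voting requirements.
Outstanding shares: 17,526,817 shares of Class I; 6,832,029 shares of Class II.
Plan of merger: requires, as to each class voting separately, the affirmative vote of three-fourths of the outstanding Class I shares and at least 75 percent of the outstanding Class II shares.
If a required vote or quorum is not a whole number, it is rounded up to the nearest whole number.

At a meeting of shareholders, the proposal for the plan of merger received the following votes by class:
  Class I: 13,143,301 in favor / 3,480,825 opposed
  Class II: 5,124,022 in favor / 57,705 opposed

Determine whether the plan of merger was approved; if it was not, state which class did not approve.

Not approved — the Class I shares did not give the required vote.

Class I: 3/4 of 17526817 = 13145112.75, rounded up to 13145113; 13,145,113 required, 13,143,301 in favor — not approved.
Class II: 3/4 of 6832029 = 5124021.75, rounded up to 5124022; 5,124,022 required, 5,124,022 in favor — approved.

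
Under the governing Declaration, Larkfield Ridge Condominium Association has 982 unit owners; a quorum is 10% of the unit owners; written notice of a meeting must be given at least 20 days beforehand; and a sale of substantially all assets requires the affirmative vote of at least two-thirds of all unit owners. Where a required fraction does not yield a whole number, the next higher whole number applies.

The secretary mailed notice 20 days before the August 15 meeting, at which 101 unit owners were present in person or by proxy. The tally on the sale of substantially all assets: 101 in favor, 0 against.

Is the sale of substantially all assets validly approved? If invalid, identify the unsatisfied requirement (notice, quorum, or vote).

Invalid — vote requirement not satisfied.

Notice: 20 days given; 20 required. Satisfied.
Quorum: 10% of 982 = 98.20, rounded up to 99; 101 present. Satisfied.
Vote: requires two-thirds of all unit owners (982); 2/3 of 982 = 654.67, rounded up to 655, so 655 needed; 101 in favor. Not satisfied.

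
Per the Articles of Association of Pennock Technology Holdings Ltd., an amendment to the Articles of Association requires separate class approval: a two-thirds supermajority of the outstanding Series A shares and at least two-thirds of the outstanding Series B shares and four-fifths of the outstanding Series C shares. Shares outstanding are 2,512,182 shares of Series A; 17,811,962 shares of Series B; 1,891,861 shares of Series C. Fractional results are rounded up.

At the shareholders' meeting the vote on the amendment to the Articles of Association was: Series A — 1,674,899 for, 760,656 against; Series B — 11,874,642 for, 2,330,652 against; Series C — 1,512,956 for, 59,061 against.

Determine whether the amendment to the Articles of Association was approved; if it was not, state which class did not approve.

Not approved — the Series C shares did not give the required vote.

Series A: 2/3 of 2512182 = 1674788; 1,674,788 required, 1,674,899 in favor — approved.
Series B: 2/3 of 17811962 = 11874641.33, rounded up to 11874642; 11,874,642 required, 11,874,642 in favor — approved.
Series C: 4/5 of 1891861 = 1513488.80, rounded up to 1513489; 1,513,489 required, 1,512,956 in favor — not approved.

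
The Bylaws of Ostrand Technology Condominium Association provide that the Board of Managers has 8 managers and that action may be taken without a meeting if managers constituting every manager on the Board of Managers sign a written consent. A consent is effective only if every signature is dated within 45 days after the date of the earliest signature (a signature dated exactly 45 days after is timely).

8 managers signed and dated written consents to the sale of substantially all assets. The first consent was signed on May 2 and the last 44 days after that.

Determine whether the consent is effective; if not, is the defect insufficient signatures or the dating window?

Signatures required: all of 8 — unanimous means all 8, so 8 needed; 8 signed. Sufficient.
Dating window: the latest signature is 44 days after the earliest; the limit is 45 days. Within the window.

Effective — both the signature and dating-window requirements are satisfied.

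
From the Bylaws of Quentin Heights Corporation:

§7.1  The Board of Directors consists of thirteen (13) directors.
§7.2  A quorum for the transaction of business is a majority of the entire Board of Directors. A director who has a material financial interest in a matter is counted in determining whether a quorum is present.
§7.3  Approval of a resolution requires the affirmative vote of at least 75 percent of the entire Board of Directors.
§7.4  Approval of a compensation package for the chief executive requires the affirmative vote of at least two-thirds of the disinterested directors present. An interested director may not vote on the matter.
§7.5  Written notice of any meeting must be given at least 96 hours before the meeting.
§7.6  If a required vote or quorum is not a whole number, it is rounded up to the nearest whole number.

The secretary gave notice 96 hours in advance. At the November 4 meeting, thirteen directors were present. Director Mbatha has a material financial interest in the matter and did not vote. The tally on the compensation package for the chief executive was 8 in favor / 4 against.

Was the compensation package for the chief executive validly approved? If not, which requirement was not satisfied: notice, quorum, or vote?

Valid — all requirements satisfied.

Notice: 96 hours given; 96 required (96 ≥ 96). Satisfied.
Quorum: 13 present (interested directors count toward quorum); quorum is 7. Satisfied.
Vote: the compensation package for the chief executive requires two-thirds of the disinterested directors present (13 − 1 = 12). 2/3 of 12 = 8, so 8 affirmative votes are needed; 8 voted in favor. Satisfied.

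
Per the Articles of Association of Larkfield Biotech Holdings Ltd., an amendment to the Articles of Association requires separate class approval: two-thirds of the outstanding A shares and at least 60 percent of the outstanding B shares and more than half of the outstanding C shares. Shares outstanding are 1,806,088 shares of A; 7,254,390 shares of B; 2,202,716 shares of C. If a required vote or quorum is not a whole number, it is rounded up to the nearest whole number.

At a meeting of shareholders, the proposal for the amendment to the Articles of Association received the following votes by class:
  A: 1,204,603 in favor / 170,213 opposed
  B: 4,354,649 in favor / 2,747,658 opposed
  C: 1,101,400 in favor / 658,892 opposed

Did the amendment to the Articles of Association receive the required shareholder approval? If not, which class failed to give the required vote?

Approved — every class gave the required vote.

A: 2/3 of 1806088 = 1204058.67, rounded up to 1204059; 1,204,059 required, 1,204,603 in favor — approved.
B: 3/5 of 7254390 = 4352634; 4,352,634 required, 4,354,649 in favor — approved.
C: a majority of 2202716 is 1101359; 1,101,359 required, 1,101,400 in favor — approved.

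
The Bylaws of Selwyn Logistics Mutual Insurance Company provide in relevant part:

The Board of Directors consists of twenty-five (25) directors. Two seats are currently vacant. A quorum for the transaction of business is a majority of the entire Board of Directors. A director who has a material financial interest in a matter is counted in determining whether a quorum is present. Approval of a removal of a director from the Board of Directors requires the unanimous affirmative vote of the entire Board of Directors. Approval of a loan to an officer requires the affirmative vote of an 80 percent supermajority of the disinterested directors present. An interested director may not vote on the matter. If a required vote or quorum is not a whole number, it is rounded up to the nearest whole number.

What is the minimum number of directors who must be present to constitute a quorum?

13

A majority of 25 is 13.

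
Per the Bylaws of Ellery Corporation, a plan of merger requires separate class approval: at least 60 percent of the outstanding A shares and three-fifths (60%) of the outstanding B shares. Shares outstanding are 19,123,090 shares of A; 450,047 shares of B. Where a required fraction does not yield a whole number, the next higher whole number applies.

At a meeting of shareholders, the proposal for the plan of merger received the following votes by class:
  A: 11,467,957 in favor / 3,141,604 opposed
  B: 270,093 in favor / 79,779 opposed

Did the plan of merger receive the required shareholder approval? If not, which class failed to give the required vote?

A: 3/5 of 19123090 = 11473854; 11,473,854 required, 11,467,957 in favor — not approved.
B: 3/5 of 450047 = 270028.20, rounded up to 270029; 270,029 required, 270,093 in favor — approved.

Not approved — the A shares did not give the required vote.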